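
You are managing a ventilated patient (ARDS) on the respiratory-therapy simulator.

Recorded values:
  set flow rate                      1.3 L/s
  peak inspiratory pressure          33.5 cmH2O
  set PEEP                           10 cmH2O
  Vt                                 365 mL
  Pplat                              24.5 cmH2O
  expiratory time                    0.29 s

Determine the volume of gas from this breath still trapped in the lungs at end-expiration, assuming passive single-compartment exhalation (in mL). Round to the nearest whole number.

69

R = (PIP − Pplat)/V̇ = (33.5 − 24.5) / 1.3 = 9.0/1.3 = 6.923 cmH2O·s/L.
C = Vt/(Pplat − PEEP) = 365.0 / (24.5 − 10) = 365.0/14.5 = 25.172 mL/cmH2O.
τ = R × C = 6.923 × 0.02517 L/cmH2O = 0.1743 s.
Fraction remaining = e^(−Te/τ) = e^(−0.29/0.1743) = 0.1894.
Trapped volume = 365.0 × 0.1894 = 69.131 mL.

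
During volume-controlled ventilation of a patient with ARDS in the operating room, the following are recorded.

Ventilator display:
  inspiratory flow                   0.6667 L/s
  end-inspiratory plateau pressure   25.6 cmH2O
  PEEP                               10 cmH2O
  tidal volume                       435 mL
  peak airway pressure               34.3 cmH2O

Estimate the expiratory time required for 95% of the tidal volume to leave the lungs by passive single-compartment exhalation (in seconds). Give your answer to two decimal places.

R = (PIP − Pplat)/V̇ = (34.3 − 25.6) / 0.6667 = 8.7/0.6667 = 13.049 cmH2O·s/L.
C = Vt/(Pplat − PEEP) = 435.0 / (25.6 − 10) = 435.0/15.6 = 27.885 mL/cmH2O.
τ = R × C = 13.049 × 0.02789 L/cmH2O = 0.3639 s.
t = −τ·ln(1 − 0.95) = −0.3639·ln(0.05) = 1.09 s.

1.09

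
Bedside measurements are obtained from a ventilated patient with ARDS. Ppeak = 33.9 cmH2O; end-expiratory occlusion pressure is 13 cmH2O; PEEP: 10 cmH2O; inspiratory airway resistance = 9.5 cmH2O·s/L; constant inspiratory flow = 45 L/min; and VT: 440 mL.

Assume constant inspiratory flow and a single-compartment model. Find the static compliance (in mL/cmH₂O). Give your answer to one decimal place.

Flow: 45 L/min ÷ 60 = 0.75 L/s.
Total PEEP = 13 cmH2O (set 10 + intrinsic 3); this is the baseline alveolar pressure.
Equation of motion (constant flow): PIP = Vt/C + R·V̇ + PEEP.
Vt/C = PIP − R·V̇ − PEEP = 33.9 − 9.5×0.75 − 13 = 33.9 − 7.125 − 13 = 13.775 cmH2O.
C = Vt / 13.775 = 440 / 13.775 = 31.942 mL/cmH2O.

31.9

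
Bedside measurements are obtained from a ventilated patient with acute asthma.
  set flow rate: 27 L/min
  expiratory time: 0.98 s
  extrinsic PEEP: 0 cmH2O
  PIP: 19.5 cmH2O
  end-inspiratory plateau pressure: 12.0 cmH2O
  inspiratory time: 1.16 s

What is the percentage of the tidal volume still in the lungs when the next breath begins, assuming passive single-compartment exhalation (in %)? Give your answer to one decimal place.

25.9

Flow: 27 L/min ÷ 60 = 0.45 L/s.
Vt = flow × Ti = 0.45 L/s × 1.16 s × 1000 mL/L = 522.0 mL.
R = (PIP − Pplat)/V̇ = (19.5 − 12.0) / 0.45 = 7.5/0.45 = 16.667 cmH2O·s/L.
C = Vt/(Pplat − PEEP) = 522.0 / (12.0 − 0) = 522.0/12.0 = 43.5 mL/cmH2O.
τ = R × C = 16.667 × 0.0435 L/cmH2O = 0.725 s.
Fraction remaining at end-expiration = e^(−Te/τ) = e^(−0.98/0.725) = 0.2588 → 25.88%.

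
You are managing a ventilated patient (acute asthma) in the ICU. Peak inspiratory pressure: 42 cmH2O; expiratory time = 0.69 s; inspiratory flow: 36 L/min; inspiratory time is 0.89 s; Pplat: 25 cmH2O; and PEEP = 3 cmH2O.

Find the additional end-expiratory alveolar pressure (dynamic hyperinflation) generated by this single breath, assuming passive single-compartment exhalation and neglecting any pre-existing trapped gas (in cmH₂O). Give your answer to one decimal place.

Flow: 36 L/min ÷ 60 = 0.6 L/s.
Vt = flow × Ti = 0.6 L/s × 0.89 s × 1000 mL/L = 534.0 mL.
R = (PIP − Pplat)/V̇ = (42 − 25) / 0.6 = 17.0/0.6 = 28.333 cmH2O·s/L.
C = Vt/(Pplat − PEEP) = 534.0 / (25 − 3) = 534.0/22.0 = 24.273 mL/cmH2O.
τ = R × C = 28.333 × 0.02427 L/cmH2O = 0.6876 s.
Fraction remaining = e^(−Te/τ) = e^(−0.69/0.6876) = 0.3666; trapped volume = 534.0 × 0.3666 = 195.76 mL.
Additional alveolar pressure from trapping ≈ V_trapped / C = 195.76 / 24.273 = 8.065 cmH2O.

8.1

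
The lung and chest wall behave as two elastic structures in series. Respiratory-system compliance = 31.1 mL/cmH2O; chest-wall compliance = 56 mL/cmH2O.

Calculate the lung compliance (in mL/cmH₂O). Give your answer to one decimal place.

69.9

1/CL = 1/Crs − 1/Ccw.
1/CL = 1/31.1 − 1/56 = 0.0143.
CL = 69.93 mL/cmH2O.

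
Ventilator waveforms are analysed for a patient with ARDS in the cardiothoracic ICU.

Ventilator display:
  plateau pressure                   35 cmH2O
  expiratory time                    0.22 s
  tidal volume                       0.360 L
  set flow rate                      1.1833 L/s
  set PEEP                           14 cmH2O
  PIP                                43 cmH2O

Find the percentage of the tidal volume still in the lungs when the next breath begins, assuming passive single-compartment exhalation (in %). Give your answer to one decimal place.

15.0

R = (PIP − Pplat)/V̇ = (43 − 35) / 1.1833 = 8.0/1.1833 = 6.761 cmH2O·s/L.
C = Vt/(Pplat − PEEP) = 360.0 / (35 − 14) = 360.0/21.0 = 17.143 mL/cmH2O.
τ = R × C = 6.761 × 0.01714 L/cmH2O = 0.1159 s.
Fraction remaining at end-expiration = e^(−Te/τ) = e^(−0.22/0.1159) = 0.1498 → 14.98%.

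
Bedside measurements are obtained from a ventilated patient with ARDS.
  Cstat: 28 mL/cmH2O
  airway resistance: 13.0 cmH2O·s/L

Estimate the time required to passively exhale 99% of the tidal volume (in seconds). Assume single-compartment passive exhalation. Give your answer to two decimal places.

τ = R × C = 13.0 × 28 mL/cmH2O = 13.0 × 0.028 L/cmH2O = 0.364 s.
Exhaled fraction f = 1 − e^(−t/τ) → t = −τ·ln(1 − f) = −0.364·ln(0.01) = 1.676 s.

1.68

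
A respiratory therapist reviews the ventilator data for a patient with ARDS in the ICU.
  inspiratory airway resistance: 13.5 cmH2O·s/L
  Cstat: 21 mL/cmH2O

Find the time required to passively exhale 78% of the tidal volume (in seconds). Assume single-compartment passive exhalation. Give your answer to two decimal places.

τ = R × C = 13.5 × 21 mL/cmH2O = 13.5 × 0.021 L/cmH2O = 0.2835 s.
Exhaled fraction f = 1 − e^(−t/τ) → t = −τ·ln(1 − f) = −0.2835·ln(0.22) = 0.4293 s.

0.43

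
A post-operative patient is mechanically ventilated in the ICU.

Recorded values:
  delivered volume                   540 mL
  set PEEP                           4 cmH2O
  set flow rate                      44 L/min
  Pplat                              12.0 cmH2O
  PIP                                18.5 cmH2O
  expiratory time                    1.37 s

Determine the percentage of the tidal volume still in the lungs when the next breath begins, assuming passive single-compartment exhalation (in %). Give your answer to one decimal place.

10.1

Flow: 44 L/min ÷ 60 = 0.7333 L/s.
R = (PIP − Pplat)/V̇ = (18.5 − 12.0) / 0.7333 = 6.5/0.7333 = 8.864 cmH2O·s/L.
C = Vt/(Pplat − PEEP) = 540.0 / (12.0 − 4) = 540.0/8.0 = 67.5 mL/cmH2O.
τ = R × C = 8.864 × 0.0675 L/cmH2O = 0.5983 s.
Fraction remaining at end-expiration = e^(−Te/τ) = e^(−1.37/0.5983) = 0.1013 → 10.13%.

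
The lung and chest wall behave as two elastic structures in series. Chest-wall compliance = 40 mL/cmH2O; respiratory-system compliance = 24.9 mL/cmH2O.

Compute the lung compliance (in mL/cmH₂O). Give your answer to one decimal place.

66.0

1/CL = 1/Crs − 1/Ccw.
1/CL = 1/24.9 − 1/40 = 0.01516.
CL = 65.963 mL/cmH2O.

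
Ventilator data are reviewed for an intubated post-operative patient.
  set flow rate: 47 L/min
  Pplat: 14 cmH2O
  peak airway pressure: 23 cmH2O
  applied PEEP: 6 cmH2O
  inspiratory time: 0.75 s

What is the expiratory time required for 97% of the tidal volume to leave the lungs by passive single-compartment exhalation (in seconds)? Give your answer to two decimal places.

Flow: 47 L/min ÷ 60 = 0.7833 L/s.
Vt = flow × Ti = 0.7833 L/s × 0.75 s × 1000 mL/L = 587.48 mL.
R = (PIP − Pplat)/V̇ = (23 − 14) / 0.7833 = 9.0/0.7833 = 11.49 cmH2O·s/L.
C = Vt/(Pplat − PEEP) = 587.48 / (14 − 6) = 587.48/8.0 = 73.435 mL/cmH2O.
τ = R × C = 11.49 × 0.07344 L/cmH2O = 0.8438 s.
t = −τ·ln(1 − 0.97) = −0.8438·ln(0.03) = 2.959 s.

2.96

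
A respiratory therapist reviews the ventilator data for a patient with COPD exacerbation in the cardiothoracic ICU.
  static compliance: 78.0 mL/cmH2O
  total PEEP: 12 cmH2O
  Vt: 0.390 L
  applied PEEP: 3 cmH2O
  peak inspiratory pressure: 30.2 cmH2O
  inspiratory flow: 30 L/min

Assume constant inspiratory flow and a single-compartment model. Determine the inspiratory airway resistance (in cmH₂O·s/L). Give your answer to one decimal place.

Flow: 30 L/min ÷ 60 = 0.5 L/s.
Total PEEP = 12 cmH2O (set 3 + intrinsic 9); this is the baseline alveolar pressure.
Equation of motion (constant flow): PIP = Vt/C + R·V̇ + PEEP.
R·V̇ = PIP − Vt/C − PEEP = 30.2 − 390/78.0 − 12 = 30.2 − 5.0 − 12 = 13.2 cmH2O.
R = 13.2 / 0.5 = 26.4 cmH2O·s/L.

26.4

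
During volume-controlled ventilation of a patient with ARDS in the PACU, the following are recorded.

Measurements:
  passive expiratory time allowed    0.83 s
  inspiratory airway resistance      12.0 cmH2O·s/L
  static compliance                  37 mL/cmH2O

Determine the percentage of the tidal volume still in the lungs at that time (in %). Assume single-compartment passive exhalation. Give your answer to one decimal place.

15.4

τ = R × C = 12.0 × 37 mL/cmH2O = 12.0 × 0.037 L/cmH2O = 0.444 s.
Passive exhalation: V(t)/V₀ = e^(−t/τ) = e^(−0.83/0.444) = 0.1542.
Fraction remaining = 0.1542 → 15.42%.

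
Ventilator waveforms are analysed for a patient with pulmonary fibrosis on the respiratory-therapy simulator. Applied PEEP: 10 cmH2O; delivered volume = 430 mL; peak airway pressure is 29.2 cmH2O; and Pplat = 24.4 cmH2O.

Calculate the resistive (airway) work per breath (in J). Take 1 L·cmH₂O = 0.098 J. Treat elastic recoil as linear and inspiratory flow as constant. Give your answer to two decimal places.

With constant inspiratory flow the resistive pressure is constant at PIP − Pplat = 29.2 − 24.4 = 4.8 cmH2O, so resistive work = 4.8 × 0.430 = 2.064 L·cmH2O.
× 0.098 J/(L·cmH2O) → 0.2023 J.

0.20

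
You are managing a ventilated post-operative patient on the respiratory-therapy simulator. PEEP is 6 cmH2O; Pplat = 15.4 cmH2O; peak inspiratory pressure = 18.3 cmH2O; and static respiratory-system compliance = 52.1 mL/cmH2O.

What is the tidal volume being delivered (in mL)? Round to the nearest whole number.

490

Vt = Cstat × (Pplat − PEEP) = 52.1 × (15.4 − 6) = 52.1 × 9.4 = 489.74 mL.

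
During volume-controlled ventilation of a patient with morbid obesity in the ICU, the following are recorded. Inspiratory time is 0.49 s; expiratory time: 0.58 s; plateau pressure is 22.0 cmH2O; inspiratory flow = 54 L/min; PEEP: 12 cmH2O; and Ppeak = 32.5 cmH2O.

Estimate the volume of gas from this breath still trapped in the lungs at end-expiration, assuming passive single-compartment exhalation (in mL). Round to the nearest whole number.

Flow: 54 L/min ÷ 60 = 0.9 L/s.
Vt = flow × Ti = 0.9 L/s × 0.49 s × 1000 mL/L = 441.0 mL.
R = (PIP − Pplat)/V̇ = (32.5 − 22.0) / 0.9 = 10.5/0.9 = 11.667 cmH2O·s/L.
C = Vt/(Pplat − PEEP) = 441.0 / (22.0 − 12) = 441.0/10.0 = 44.1 mL/cmH2O.
τ = R × C = 11.667 × 0.0441 L/cmH2O = 0.5145 s.
Fraction remaining = e^(−Te/τ) = e^(−0.58/0.5145) = 0.3239.
Trapped volume = 441.0 × 0.3239 = 142.84 mL.

143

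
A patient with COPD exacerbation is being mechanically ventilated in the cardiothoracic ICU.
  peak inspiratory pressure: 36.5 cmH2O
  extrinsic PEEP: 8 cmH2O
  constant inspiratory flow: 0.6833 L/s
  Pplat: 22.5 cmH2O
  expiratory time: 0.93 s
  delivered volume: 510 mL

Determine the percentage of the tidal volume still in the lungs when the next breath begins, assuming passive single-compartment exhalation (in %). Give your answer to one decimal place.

27.5

R = (PIP − Pplat)/V̇ = (36.5 − 22.5) / 0.6833 = 14.0/0.6833 = 20.489 cmH2O·s/L.
C = Vt/(Pplat − PEEP) = 510.0 / (22.5 − 8) = 510.0/14.5 = 35.172 mL/cmH2O.
τ = R × C = 20.489 × 0.03517 L/cmH2O = 0.7206 s.
Fraction remaining at end-expiration = e^(−Te/τ) = e^(−0.93/0.7206) = 0.2751 → 27.51%.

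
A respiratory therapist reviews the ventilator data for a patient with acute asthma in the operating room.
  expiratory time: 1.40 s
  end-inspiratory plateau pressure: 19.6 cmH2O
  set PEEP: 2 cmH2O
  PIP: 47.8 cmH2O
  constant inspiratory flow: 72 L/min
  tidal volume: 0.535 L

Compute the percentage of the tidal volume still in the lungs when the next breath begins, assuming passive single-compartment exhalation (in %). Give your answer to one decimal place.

14.1

Flow: 72 L/min ÷ 60 = 1.2 L/s.
R = (PIP − Pplat)/V̇ = (47.8 − 19.6) / 1.2 = 28.2/1.2 = 23.5 cmH2O·s/L.
C = Vt/(Pplat − PEEP) = 535.0 / (19.6 − 2) = 535.0/17.6 = 30.398 mL/cmH2O.
τ = R × C = 23.5 × 0.0304 L/cmH2O = 0.7144 s.
Fraction remaining at end-expiration = e^(−Te/τ) = e^(−1.40/0.7144) = 0.1409 → 14.09%.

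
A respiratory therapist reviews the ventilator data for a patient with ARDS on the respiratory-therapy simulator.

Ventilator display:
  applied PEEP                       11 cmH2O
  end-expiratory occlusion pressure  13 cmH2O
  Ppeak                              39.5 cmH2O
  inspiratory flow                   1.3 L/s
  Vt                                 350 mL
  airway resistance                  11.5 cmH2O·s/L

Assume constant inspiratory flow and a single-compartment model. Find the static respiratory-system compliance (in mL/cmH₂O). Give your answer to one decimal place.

Total PEEP = 13 cmH2O (set 11 + intrinsic 2); this is the baseline alveolar pressure.
Equation of motion (constant flow): PIP = Vt/C + R·V̇ + PEEP.
Vt/C = PIP − R·V̇ − PEEP = 39.5 − 11.5×1.3 − 13 = 39.5 − 14.95 − 13 = 11.55 cmH2O.
C = Vt / 11.55 = 350 / 11.55 = 30.303 mL/cmH2O.

30.3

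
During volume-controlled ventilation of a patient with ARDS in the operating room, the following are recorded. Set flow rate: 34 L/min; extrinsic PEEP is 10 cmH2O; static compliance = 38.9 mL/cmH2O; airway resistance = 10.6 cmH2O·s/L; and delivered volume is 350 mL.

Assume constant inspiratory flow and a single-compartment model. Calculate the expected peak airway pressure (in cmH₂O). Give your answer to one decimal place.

Flow: 34 L/min ÷ 60 = 0.5667 L/s.
Equation of motion (constant flow): PIP = Vt/C + R·V̇ + PEEP.
PIP = 350/38.9 + 10.6×0.5667 + 10 = 8.997 + 6.007 + 10 = 25.004 cmH2O.

25.0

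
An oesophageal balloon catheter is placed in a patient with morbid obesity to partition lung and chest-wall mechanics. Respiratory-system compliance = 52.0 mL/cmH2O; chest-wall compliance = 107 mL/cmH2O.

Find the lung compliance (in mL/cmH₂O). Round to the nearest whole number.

101

1/CL = 1/Crs − 1/Ccw.
1/CL = 1/52.0 − 1/107 = 0.009885.
CL = 101.16 mL/cmH2O.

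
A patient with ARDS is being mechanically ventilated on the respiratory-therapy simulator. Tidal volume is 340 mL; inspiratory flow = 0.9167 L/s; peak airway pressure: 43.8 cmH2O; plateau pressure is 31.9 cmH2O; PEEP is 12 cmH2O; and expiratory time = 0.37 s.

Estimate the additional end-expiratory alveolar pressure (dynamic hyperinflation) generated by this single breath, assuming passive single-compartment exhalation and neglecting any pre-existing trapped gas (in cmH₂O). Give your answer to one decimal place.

R = (PIP − Pplat)/V̇ = (43.8 − 31.9) / 0.9167 = 11.9/0.9167 = 12.981 cmH2O·s/L.
C = Vt/(Pplat − PEEP) = 340.0 / (31.9 − 12) = 340.0/19.9 = 17.085 mL/cmH2O.
τ = R × C = 12.981 × 0.01709 L/cmH2O = 0.2218 s.
Fraction remaining = e^(−Te/τ) = e^(−0.37/0.2218) = 0.1886; trapped volume = 340.0 × 0.1886 = 64.124 mL.
Additional alveolar pressure from trapping ≈ V_trapped / C = 64.124 / 17.085 = 3.753 cmH2O.

3.8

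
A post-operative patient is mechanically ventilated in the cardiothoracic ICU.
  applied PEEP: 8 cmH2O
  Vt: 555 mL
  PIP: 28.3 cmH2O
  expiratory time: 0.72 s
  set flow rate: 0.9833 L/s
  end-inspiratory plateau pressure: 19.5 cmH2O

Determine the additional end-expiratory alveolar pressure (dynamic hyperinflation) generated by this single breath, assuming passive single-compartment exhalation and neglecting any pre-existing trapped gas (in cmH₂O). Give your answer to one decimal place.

R = (PIP − Pplat)/V̇ = (28.3 − 19.5) / 0.9833 = 8.8/0.9833 = 8.949 cmH2O·s/L.
C = Vt/(Pplat − PEEP) = 555.0 / (19.5 − 8) = 555.0/11.5 = 48.261 mL/cmH2O.
τ = R × C = 8.949 × 0.04826 L/cmH2O = 0.4319 s.
Fraction remaining = e^(−Te/τ) = e^(−0.72/0.4319) = 0.1888; trapped volume = 555.0 × 0.1888 = 104.78 mL.
Additional alveolar pressure from trapping ≈ V_trapped / C = 104.78 / 48.261 = 2.171 cmH2O.

2.2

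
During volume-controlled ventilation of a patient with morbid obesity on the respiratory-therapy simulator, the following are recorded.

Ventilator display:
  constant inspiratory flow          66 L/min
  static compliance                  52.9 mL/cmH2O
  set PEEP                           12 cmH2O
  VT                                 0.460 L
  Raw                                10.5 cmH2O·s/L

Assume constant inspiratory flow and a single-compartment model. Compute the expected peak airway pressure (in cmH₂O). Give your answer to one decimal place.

32.2

Flow: 66 L/min ÷ 60 = 1.1 L/s.
Equation of motion (constant flow): PIP = Vt/C + R·V̇ + PEEP.
PIP = 460/52.9 + 10.5×1.1 + 12 = 8.696 + 11.55 + 12 = 32.246 cmH2O.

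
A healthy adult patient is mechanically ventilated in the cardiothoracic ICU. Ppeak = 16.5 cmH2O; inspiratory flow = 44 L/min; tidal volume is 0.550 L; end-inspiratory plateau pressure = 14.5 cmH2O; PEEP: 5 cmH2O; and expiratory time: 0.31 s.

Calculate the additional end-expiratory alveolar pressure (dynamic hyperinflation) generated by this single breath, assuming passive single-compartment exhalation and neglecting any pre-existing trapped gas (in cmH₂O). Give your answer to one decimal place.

1.3

Flow: 44 L/min ÷ 60 = 0.7333 L/s.
R = (PIP − Pplat)/V̇ = (16.5 − 14.5) / 0.7333 = 2.0/0.7333 = 2.727 cmH2O·s/L.
C = Vt/(Pplat − PEEP) = 550.0 / (14.5 − 5) = 550.0/9.5 = 57.895 mL/cmH2O.
τ = R × C = 2.727 × 0.0579 L/cmH2O = 0.1579 s.
Fraction remaining = e^(−Te/τ) = e^(−0.31/0.1579) = 0.1404; trapped volume = 550.0 × 0.1404 = 77.22 mL.
Additional alveolar pressure from trapping ≈ V_trapped / C = 77.22 / 57.895 = 1.334 cmH2O.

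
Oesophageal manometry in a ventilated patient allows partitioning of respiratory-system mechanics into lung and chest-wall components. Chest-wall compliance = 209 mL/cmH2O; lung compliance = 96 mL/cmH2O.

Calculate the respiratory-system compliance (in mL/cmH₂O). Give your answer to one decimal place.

65.8

Lung and chest wall are elastances in series: 1/Crs = 1/CL + 1/Ccw.
1/Crs = 1/96 + 1/209 = 0.0152.
Crs = 65.789 mL/cmH2O.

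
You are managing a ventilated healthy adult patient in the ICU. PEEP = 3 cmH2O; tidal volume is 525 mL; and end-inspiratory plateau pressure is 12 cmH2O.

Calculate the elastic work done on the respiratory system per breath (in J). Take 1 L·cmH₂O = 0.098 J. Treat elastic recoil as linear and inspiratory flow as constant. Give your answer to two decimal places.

0.23

Elastic work ≈ ½ × (Pplat − PEEP) × Vt = 0.5 × (12 − 3) × 0.525 L = 0.5 × 9.0 × 0.525 = 2.363 L·cmH2O.
× 0.098 J/(L·cmH2O) → 0.2316 J.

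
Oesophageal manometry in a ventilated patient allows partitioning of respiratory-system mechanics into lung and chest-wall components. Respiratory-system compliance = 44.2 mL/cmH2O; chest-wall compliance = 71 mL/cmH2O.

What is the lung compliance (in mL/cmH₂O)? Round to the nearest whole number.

117

1/CL = 1/Crs − 1/Ccw.
1/CL = 1/44.2 − 1/71 = 0.00854.
CL = 117.1 mL/cmH2O.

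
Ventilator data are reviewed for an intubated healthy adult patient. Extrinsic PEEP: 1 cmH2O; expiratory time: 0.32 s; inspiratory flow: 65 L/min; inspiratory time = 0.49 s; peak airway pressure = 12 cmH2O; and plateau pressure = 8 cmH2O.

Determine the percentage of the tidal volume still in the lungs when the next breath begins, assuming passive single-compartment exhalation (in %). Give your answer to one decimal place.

Flow: 65 L/min ÷ 60 = 1.0833 L/s.
Vt = flow × Ti = 1.0833 L/s × 0.49 s × 1000 mL/L = 530.82 mL.
R = (PIP − Pplat)/V̇ = (12 − 8) / 1.0833 = 4.0/1.0833 = 3.692 cmH2O·s/L.
C = Vt/(Pplat − PEEP) = 530.82 / (8 − 1) = 530.82/7.0 = 75.831 mL/cmH2O.
τ = R × C = 3.692 × 0.07583 L/cmH2O = 0.28 s.
Fraction remaining at end-expiration = e^(−Te/τ) = e^(−0.32/0.28) = 0.3189 → 31.89%.

31.9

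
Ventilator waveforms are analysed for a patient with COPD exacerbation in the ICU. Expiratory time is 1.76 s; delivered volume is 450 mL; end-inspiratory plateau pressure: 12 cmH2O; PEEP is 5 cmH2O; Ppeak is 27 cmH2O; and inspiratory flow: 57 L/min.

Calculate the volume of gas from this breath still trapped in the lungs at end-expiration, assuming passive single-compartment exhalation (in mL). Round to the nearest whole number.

79

Flow: 57 L/min ÷ 60 = 0.95 L/s.
R = (PIP − Pplat)/V̇ = (27 − 12) / 0.95 = 15.0/0.95 = 15.789 cmH2O·s/L.
C = Vt/(Pplat − PEEP) = 450.0 / (12 − 5) = 450.0/7.0 = 64.286 mL/cmH2O.
τ = R × C = 15.789 × 0.06429 L/cmH2O = 1.015 s.
Fraction remaining = e^(−Te/τ) = e^(−1.76/1.015) = 0.1766.
Trapped volume = 450.0 × 0.1766 = 79.47 mL.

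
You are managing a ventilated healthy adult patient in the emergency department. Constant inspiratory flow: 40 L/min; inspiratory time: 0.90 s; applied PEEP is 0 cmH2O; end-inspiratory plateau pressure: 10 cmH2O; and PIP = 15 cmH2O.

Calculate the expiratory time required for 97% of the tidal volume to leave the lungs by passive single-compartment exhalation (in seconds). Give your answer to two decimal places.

Flow: 40 L/min ÷ 60 = 0.6667 L/s.
Vt = flow × Ti = 0.6667 L/s × 0.90 s × 1000 mL/L = 600.03 mL.
R = (PIP − Pplat)/V̇ = (15 − 10) / 0.6667 = 5.0/0.6667 = 7.5 cmH2O·s/L.
C = Vt/(Pplat − PEEP) = 600.03 / (10 − 0) = 600.03/10.0 = 60.003 mL/cmH2O.
τ = R × C = 7.5 × 0.06 L/cmH2O = 0.45 s.
t = −τ·ln(1 − 0.97) = −0.45·ln(0.03) = 1.578 s.

1.58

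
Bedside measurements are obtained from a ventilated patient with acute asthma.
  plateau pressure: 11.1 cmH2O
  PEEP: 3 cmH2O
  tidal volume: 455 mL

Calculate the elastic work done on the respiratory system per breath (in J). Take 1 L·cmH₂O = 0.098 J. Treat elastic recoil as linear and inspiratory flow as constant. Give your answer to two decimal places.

0.18

Elastic work ≈ ½ × (Pplat − PEEP) × Vt = 0.5 × (11.1 − 3) × 0.455 L = 0.5 × 8.1 × 0.455 = 1.843 L·cmH2O.
× 0.098 J/(L·cmH2O) → 0.1806 J.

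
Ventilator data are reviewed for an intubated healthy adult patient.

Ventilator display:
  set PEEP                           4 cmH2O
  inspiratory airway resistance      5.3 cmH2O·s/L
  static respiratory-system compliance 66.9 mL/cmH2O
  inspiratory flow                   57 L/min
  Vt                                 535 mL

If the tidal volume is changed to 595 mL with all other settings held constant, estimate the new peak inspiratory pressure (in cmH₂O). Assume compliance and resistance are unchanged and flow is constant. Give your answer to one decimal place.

Flow: 57 L/min ÷ 60 = 0.95 L/s.
PIP = Vt/C + R·V̇ + PEEP (constant-flow equation of motion).
Only the elastic term changes: ΔPIP = ΔVt / C = (595 − 535) / 66.9 = 0.8969 cmH2O.
Original PIP = 535/66.9 + 5.3×0.95 + 4 = 17.032 cmH2O; new PIP = 17.032 + (0.8969) = 17.929 cmH2O.

17.9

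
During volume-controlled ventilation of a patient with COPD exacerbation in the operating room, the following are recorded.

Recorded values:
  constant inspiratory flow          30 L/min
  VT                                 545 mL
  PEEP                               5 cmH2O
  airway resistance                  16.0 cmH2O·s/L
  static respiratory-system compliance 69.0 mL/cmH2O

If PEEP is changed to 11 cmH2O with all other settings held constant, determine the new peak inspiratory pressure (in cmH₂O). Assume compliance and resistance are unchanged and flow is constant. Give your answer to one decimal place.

Flow: 30 L/min ÷ 60 = 0.5 L/s.
PIP = Vt/C + R·V̇ + PEEP (constant-flow equation of motion).
Only the baseline term changes: ΔPIP = ΔPEEP = 11 − 5 = 6.0 cmH2O.
Original PIP = 545/69.0 + 16.0×0.5 + 5 = 20.899 cmH2O; new PIP = 20.899 + (6.0) = 26.899 cmH2O.

26.9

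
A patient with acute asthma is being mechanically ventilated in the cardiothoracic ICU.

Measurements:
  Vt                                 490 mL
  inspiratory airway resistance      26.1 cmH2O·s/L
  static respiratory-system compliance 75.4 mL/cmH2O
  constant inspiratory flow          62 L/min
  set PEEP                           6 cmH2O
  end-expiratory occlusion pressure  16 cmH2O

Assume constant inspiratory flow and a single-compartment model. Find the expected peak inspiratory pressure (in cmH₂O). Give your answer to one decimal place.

Flow: 62 L/min ÷ 60 = 1.0333 L/s.
Total PEEP = 16 cmH2O (set 6 + intrinsic 10); this is the baseline alveolar pressure.
Equation of motion (constant flow): PIP = Vt/C + R·V̇ + PEEP.
PIP = 490/75.4 + 26.1×1.0333 + 16 = 6.499 + 26.969 + 16 = 49.468 cmH2O.

49.5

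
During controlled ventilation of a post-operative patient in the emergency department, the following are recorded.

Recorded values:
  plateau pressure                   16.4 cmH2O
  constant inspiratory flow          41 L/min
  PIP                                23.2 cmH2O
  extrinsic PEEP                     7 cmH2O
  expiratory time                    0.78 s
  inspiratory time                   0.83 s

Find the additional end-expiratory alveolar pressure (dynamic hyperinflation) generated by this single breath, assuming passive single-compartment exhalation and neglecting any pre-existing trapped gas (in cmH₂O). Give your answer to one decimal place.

2.6

Flow: 41 L/min ÷ 60 = 0.6833 L/s.
Vt = flow × Ti = 0.6833 L/s × 0.83 s × 1000 mL/L = 567.14 mL.
R = (PIP − Pplat)/V̇ = (23.2 − 16.4) / 0.6833 = 6.8/0.6833 = 9.952 cmH2O·s/L.
C = Vt/(Pplat − PEEP) = 567.14 / (16.4 − 7) = 567.14/9.4 = 60.334 mL/cmH2O.
τ = R × C = 9.952 × 0.06033 L/cmH2O = 0.6004 s.
Fraction remaining = e^(−Te/τ) = e^(−0.78/0.6004) = 0.2728; trapped volume = 567.14 × 0.2728 = 154.72 mL.
Additional alveolar pressure from trapping ≈ V_trapped / C = 154.72 / 60.334 = 2.564 cmH2O.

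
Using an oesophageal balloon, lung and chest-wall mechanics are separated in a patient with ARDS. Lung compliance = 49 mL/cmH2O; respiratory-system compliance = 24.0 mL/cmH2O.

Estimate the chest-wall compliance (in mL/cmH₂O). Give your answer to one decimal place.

1/Ccw = 1/Crs − 1/CL.
1/Ccw = 1/24.0 − 1/49 = 0.02126.
Ccw = 47.037 mL/cmH2O.

47.0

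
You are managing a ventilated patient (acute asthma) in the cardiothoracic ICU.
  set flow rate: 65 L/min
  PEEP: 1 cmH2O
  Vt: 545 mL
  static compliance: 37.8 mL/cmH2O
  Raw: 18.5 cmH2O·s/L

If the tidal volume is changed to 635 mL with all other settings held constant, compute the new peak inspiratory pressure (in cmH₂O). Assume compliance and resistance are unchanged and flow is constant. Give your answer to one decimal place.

37.8

Flow: 65 L/min ÷ 60 = 1.0833 L/s.
PIP = Vt/C + R·V̇ + PEEP (constant-flow equation of motion).
Only the elastic term changes: ΔPIP = ΔVt / C = (635 − 545) / 37.8 = 2.381 cmH2O.
Original PIP = 545/37.8 + 18.5×1.0833 + 1 = 35.459 cmH2O; new PIP = 35.459 + (2.381) = 37.84 cmH2O.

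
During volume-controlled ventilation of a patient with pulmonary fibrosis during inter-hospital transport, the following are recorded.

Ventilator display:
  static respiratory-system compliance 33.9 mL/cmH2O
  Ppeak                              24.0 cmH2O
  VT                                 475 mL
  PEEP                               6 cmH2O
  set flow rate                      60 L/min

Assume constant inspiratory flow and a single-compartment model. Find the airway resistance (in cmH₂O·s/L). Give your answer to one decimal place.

Flow: 60 L/min ÷ 60 = 1 L/s.
Equation of motion (constant flow): PIP = Vt/C + R·V̇ + PEEP.
R·V̇ = PIP − Vt/C − PEEP = 24.0 − 475/33.9 − 6 = 24.0 − 14.012 − 6 = 3.988 cmH2O.
R = 3.988 / 1 = 3.988 cmH2O·s/L.

4.0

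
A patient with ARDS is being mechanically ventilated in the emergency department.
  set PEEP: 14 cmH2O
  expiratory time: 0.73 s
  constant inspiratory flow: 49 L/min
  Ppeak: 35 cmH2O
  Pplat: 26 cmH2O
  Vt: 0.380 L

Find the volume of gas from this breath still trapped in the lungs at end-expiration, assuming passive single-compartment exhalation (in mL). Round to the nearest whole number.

47

Flow: 49 L/min ÷ 60 = 0.8167 L/s.
R = (PIP − Pplat)/V̇ = (35 − 26) / 0.8167 = 9.0/0.8167 = 11.02 cmH2O·s/L.
C = Vt/(Pplat − PEEP) = 380.0 / (26 − 14) = 380.0/12.0 = 31.667 mL/cmH2O.
τ = R × C = 11.02 × 0.03167 L/cmH2O = 0.349 s.
Fraction remaining = e^(−Te/τ) = e^(−0.73/0.349) = 0.1235.
Trapped volume = 380.0 × 0.1235 = 46.93 mL.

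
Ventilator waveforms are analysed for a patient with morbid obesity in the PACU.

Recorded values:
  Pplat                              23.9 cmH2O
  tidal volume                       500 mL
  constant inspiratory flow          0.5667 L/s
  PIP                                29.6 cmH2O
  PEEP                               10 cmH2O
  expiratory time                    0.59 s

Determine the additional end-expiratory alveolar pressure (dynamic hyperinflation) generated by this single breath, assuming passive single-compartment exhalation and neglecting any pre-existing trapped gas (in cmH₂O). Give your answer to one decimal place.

2.7

R = (PIP − Pplat)/V̇ = (29.6 − 23.9) / 0.5667 = 5.7/0.5667 = 10.058 cmH2O·s/L.
C = Vt/(Pplat − PEEP) = 500.0 / (23.9 − 10) = 500.0/13.9 = 35.971 mL/cmH2O.
τ = R × C = 10.058 × 0.03597 L/cmH2O = 0.3618 s.
Fraction remaining = e^(−Te/τ) = e^(−0.59/0.3618) = 0.1958; trapped volume = 500.0 × 0.1958 = 97.9 mL.
Additional alveolar pressure from trapping ≈ V_trapped / C = 97.9 / 35.971 = 2.722 cmH2O.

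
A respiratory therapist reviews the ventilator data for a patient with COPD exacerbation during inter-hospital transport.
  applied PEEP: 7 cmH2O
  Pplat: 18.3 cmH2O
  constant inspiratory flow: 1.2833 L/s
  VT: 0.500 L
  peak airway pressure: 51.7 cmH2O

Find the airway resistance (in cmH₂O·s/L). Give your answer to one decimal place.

26.0

Raw = (PIP − Pplat) / flow = (51.7 − 18.3) / 1.2833 = 33.4 / 1.2833 = 26.027 cmH2O·s/L.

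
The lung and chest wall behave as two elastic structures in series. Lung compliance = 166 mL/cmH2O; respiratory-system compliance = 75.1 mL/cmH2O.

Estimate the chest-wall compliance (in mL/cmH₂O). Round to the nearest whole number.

137

1/Ccw = 1/Crs − 1/CL.
1/Ccw = 1/75.1 − 1/166 = 0.007291.
Ccw = 137.16 mL/cmH2O.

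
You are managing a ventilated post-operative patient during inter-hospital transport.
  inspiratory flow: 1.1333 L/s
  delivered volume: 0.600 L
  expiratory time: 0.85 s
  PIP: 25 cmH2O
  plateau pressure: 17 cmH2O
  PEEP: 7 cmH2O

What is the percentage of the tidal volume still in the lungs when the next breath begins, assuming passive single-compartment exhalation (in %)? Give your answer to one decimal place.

R = (PIP − Pplat)/V̇ = (25 − 17) / 1.1333 = 8.0/1.1333 = 7.059 cmH2O·s/L.
C = Vt/(Pplat − PEEP) = 600.0 / (17 − 7) = 600.0/10.0 = 60.0 mL/cmH2O.
τ = R × C = 7.059 × 0.06 L/cmH2O = 0.4235 s.
Fraction remaining at end-expiration = e^(−Te/τ) = e^(−0.85/0.4235) = 0.1344 → 13.44%.

13.4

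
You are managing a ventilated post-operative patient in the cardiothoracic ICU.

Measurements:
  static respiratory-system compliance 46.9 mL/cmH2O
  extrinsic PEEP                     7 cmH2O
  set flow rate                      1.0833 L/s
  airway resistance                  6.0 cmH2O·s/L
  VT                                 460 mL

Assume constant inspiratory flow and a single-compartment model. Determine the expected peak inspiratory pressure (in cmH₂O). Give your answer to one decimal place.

Equation of motion (constant flow): PIP = Vt/C + R·V̇ + PEEP.
PIP = 460/46.9 + 6.0×1.0833 + 7 = 9.808 + 6.5 + 7 = 23.308 cmH2O.

23.3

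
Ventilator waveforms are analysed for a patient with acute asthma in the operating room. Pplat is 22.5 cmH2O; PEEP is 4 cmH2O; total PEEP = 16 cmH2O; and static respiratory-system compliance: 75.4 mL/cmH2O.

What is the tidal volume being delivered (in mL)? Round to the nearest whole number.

490

End-expiratory occlusion gives total PEEP = 16 cmH2O (intrinsic PEEP = 16 − 4 = 12). Use total PEEP for the elastic gradient.
Vt = Cstat × (Pplat − PEEPtotal) = 75.4 × (22.5 − 16) = 75.4 × 6.5 = 490.1 mL.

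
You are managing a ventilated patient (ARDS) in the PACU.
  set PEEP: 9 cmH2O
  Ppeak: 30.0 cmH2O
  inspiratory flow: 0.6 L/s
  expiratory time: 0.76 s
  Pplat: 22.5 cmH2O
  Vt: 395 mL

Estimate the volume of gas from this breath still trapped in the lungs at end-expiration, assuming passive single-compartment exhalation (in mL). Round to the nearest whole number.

49

R = (PIP − Pplat)/V̇ = (30.0 − 22.5) / 0.6 = 7.5/0.6 = 12.5 cmH2O·s/L.
C = Vt/(Pplat − PEEP) = 395.0 / (22.5 − 9) = 395.0/13.5 = 29.259 mL/cmH2O.
τ = R × C = 12.5 × 0.02926 L/cmH2O = 0.3658 s.
Fraction remaining = e^(−Te/τ) = e^(−0.76/0.3658) = 0.1252.
Trapped volume = 395.0 × 0.1252 = 49.454 mL.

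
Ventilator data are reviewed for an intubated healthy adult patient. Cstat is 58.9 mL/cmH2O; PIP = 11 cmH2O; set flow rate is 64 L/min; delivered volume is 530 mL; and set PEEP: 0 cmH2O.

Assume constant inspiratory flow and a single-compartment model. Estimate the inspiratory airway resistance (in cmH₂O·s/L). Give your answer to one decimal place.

1.9

Flow: 64 L/min ÷ 60 = 1.0667 L/s.
Equation of motion (constant flow): PIP = Vt/C + R·V̇ + PEEP.
R·V̇ = PIP − Vt/C − PEEP = 11 − 530/58.9 − 0 = 11 − 8.998 − 0 = 2.002 cmH2O.
R = 2.002 / 1.0667 = 1.877 cmH2O·s/L.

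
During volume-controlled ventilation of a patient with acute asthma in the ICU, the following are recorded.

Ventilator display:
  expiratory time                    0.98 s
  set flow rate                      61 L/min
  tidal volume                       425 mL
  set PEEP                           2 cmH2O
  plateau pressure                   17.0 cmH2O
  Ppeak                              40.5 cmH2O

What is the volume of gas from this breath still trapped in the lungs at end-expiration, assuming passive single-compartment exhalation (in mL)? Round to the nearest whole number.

Flow: 61 L/min ÷ 60 = 1.0167 L/s.
R = (PIP − Pplat)/V̇ = (40.5 − 17.0) / 1.0167 = 23.5/1.0167 = 23.114 cmH2O·s/L.
C = Vt/(Pplat − PEEP) = 425.0 / (17.0 − 2) = 425.0/15.0 = 28.333 mL/cmH2O.
τ = R × C = 23.114 × 0.02833 L/cmH2O = 0.6548 s.
Fraction remaining = e^(−Te/τ) = e^(−0.98/0.6548) = 0.2239.
Trapped volume = 425.0 × 0.2239 = 95.158 mL.

95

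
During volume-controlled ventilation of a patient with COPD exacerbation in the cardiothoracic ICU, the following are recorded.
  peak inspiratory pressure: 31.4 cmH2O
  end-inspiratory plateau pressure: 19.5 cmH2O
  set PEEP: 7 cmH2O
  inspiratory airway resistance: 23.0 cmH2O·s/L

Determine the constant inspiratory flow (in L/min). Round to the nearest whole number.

flow = (PIP − Pplat) / Raw = (31.4 − 19.5) / 23.0 = 0.5174 L/s × 60 = 31.044 L/min.

31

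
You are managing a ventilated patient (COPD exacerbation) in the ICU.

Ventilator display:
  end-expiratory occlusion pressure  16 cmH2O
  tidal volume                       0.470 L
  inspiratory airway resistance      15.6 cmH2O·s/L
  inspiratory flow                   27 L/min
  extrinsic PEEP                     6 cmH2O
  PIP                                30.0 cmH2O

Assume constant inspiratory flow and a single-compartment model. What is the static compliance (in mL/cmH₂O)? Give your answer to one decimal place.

67.3

Flow: 27 L/min ÷ 60 = 0.45 L/s.
Total PEEP = 16 cmH2O (set 6 + intrinsic 10); this is the baseline alveolar pressure.
Equation of motion (constant flow): PIP = Vt/C + R·V̇ + PEEP.
Vt/C = PIP − R·V̇ − PEEP = 30.0 − 15.6×0.45 − 16 = 30.0 − 7.02 − 16 = 6.98 cmH2O.
C = Vt / 6.98 = 470 / 6.98 = 67.335 mL/cmH2O.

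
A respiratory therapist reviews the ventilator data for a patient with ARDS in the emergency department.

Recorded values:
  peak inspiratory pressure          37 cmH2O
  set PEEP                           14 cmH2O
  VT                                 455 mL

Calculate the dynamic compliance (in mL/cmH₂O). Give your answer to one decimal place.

Dynamic compliance = Vt / (PIP − PEEP) = 455 / (37 − 14) = 455 / 23.0 = 19.783 mL/cmH2O.

19.8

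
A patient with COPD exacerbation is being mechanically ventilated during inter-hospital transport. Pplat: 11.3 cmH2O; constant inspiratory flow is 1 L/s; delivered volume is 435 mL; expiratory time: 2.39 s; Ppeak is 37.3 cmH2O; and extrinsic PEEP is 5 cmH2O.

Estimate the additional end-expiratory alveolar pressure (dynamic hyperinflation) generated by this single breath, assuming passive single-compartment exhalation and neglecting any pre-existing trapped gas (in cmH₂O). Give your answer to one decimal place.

1.7

R = (PIP − Pplat)/V̇ = (37.3 − 11.3) / 1 = 26.0/1 = 26.0 cmH2O·s/L.
C = Vt/(Pplat − PEEP) = 435.0 / (11.3 − 5) = 435.0/6.3 = 69.048 mL/cmH2O.
τ = R × C = 26.0 × 0.06905 L/cmH2O = 1.795 s.
Fraction remaining = e^(−Te/τ) = e^(−2.39/1.795) = 0.2641; trapped volume = 435.0 × 0.2641 = 114.88 mL.
Additional alveolar pressure from trapping ≈ V_trapped / C = 114.88 / 69.048 = 1.664 cmH2O.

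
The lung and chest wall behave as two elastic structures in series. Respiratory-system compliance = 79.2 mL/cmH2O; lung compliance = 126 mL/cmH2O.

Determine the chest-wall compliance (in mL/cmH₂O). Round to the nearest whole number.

213

1/Ccw = 1/Crs − 1/CL.
1/Ccw = 1/79.2 − 1/126 = 0.00469.
Ccw = 213.22 mL/cmH2O.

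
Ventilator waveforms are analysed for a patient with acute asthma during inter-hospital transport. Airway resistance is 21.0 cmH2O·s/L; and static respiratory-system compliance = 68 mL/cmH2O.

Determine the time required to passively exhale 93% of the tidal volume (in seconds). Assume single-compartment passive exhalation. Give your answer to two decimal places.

3.80

τ = R × C = 21.0 × 68 mL/cmH2O = 21.0 × 0.068 L/cmH2O = 1.428 s.
Exhaled fraction f = 1 − e^(−t/τ) → t = −τ·ln(1 − f) = −1.428·ln(0.07) = 3.797 s.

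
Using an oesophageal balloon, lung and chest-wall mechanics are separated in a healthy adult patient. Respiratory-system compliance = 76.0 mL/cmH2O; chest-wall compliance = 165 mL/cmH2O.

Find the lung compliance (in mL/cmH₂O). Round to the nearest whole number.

141

1/CL = 1/Crs − 1/Ccw.
1/CL = 1/76.0 − 1/165 = 0.007097.
CL = 140.9 mL/cmH2O.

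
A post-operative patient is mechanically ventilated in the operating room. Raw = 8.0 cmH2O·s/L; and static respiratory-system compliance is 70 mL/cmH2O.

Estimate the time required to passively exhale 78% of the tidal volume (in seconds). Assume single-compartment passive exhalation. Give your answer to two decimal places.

τ = R × C = 8.0 × 70 mL/cmH2O = 8.0 × 0.070 L/cmH2O = 0.56 s.
Exhaled fraction f = 1 − e^(−t/τ) → t = −τ·ln(1 − f) = −0.56·ln(0.22) = 0.8479 s.

0.85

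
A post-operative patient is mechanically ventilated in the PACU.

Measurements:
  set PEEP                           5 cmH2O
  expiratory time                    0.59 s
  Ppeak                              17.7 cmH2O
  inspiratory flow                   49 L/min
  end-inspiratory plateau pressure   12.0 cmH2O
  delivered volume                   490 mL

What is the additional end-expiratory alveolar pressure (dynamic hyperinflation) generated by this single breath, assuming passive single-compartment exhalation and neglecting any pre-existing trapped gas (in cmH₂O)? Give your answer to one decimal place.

2.1

Flow: 49 L/min ÷ 60 = 0.8167 L/s.
R = (PIP − Pplat)/V̇ = (17.7 − 12.0) / 0.8167 = 5.7/0.8167 = 6.979 cmH2O·s/L.
C = Vt/(Pplat − PEEP) = 490.0 / (12.0 − 5) = 490.0/7.0 = 70.0 mL/cmH2O.
τ = R × C = 6.979 × 0.07 L/cmH2O = 0.4885 s.
Fraction remaining = e^(−Te/τ) = e^(−0.59/0.4885) = 0.2989; trapped volume = 490.0 × 0.2989 = 146.46 mL.
Additional alveolar pressure from trapping ≈ V_trapped / C = 146.46 / 70.0 = 2.092 cmH2O.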